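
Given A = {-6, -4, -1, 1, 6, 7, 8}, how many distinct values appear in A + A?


A + A = {a + a' : a, a' ∈ A}; |A| = 7.
General bounds: 2|A| - 1 ≤ |A + A| ≤ |A|(|A|+1)/2, i.e. 13 ≤ |A + A| ≤ 28.
Lower bound 2|A|-1 is attained iff A is an arithmetic progression.
Enumerate sums a + a' for a ≤ a' (symmetric, so this suffices):
a = -6: -6+-6=-12, -6+-4=-10, -6+-1=-7, -6+1=-5, -6+6=0, -6+7=1, -6+8=2
a = -4: -4+-4=-8, -4+-1=-5, -4+1=-3, -4+6=2, -4+7=3, -4+8=4
a = -1: -1+-1=-2, -1+1=0, -1+6=5, -1+7=6, -1+8=7
a = 1: 1+1=2, 1+6=7, 1+7=8, 1+8=9
a = 6: 6+6=12, 6+7=13, 6+8=14
a = 7: 7+7=14, 7+8=15
a = 8: 8+8=16
Distinct sums: {-12, -10, -8, -7, -5, -3, -2, 0, 1, 2, 3, 4, 5, 6, 7, 8, 9, 12, 13, 14, 15, 16}
|A + A| = 22

|A + A| = 22


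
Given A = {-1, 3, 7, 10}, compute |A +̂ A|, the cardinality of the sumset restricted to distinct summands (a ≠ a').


Restricted sumset: A +̂ A = {a + a' : a ∈ A, a' ∈ A, a ≠ a'}.
Equivalently, take A + A and drop any sum 2a that is achievable ONLY as a + a for a ∈ A (i.e. sums representable only with equal summands).
Enumerate pairs (a, a') with a < a' (symmetric, so each unordered pair gives one sum; this covers all a ≠ a'):
  -1 + 3 = 2
  -1 + 7 = 6
  -1 + 10 = 9
  3 + 7 = 10
  3 + 10 = 13
  7 + 10 = 17
Collected distinct sums: {2, 6, 9, 10, 13, 17}
|A +̂ A| = 6
(Reference bound: |A +̂ A| ≥ 2|A| - 3 for |A| ≥ 2, with |A| = 4 giving ≥ 5.)

|A +̂ A| = 6


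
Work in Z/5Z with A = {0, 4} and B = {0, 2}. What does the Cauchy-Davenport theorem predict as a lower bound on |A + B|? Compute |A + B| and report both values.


Cauchy-Davenport: |A + B| ≥ min(p, |A| + |B| - 1) for A, B nonempty in Z/pZ.
|A| = 2, |B| = 2, p = 5.
CD lower bound = min(5, 2 + 2 - 1) = min(5, 3) = 3.
Compute A + B mod 5 directly:
a = 0: 0+0=0, 0+2=2
a = 4: 4+0=4, 4+2=1
A + B = {0, 1, 2, 4}, so |A + B| = 4.
Verify: 4 ≥ 3? Yes ✓.

CD lower bound = 3, actual |A + B| = 4.


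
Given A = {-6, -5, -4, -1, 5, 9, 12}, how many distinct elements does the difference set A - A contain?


A - A = {a - a' : a, a' ∈ A}; |A| = 7.
Bounds: 2|A|-1 ≤ |A - A| ≤ |A|² - |A| + 1, i.e. 13 ≤ |A - A| ≤ 43.
Note: 0 ∈ A - A always (from a - a). The set is symmetric: if d ∈ A - A then -d ∈ A - A.
Enumerate nonzero differences d = a - a' with a > a' (then include -d):
Positive differences: {1, 2, 3, 4, 5, 6, 7, 9, 10, 11, 13, 14, 15, 16, 17, 18}
Full difference set: {0} ∪ (positive diffs) ∪ (negative diffs).
|A - A| = 1 + 2·16 = 33 (matches direct enumeration: 33).

|A - A| = 33


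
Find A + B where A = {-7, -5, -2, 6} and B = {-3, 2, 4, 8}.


A + B = {a + b : a ∈ A, b ∈ B}.
Enumerate all |A|·|B| = 4·4 = 16 pairs (a, b) and collect distinct sums.
a = -7: -7+-3=-10, -7+2=-5, -7+4=-3, -7+8=1
a = -5: -5+-3=-8, -5+2=-3, -5+4=-1, -5+8=3
a = -2: -2+-3=-5, -2+2=0, -2+4=2, -2+8=6
a = 6: 6+-3=3, 6+2=8, 6+4=10, 6+8=14
Collecting distinct sums: A + B = {-10, -8, -5, -3, -1, 0, 1, 2, 3, 6, 8, 10, 14}
|A + B| = 13

A + B = {-10, -8, -5, -3, -1, 0, 1, 2, 3, 6, 8, 10, 14}


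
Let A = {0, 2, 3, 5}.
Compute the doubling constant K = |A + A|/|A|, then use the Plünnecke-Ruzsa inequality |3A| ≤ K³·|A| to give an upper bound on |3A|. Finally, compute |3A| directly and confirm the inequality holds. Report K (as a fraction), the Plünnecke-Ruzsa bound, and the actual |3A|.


|A| = 4.
Step 1: Compute A + A by enumerating all 16 pairs.
A + A = {0, 2, 3, 4, 5, 6, 7, 8, 10}, so |A + A| = 9.
Step 2: Doubling constant K = |A + A|/|A| = 9/4 = 9/4 ≈ 2.2500.
Step 3: Plünnecke-Ruzsa gives |3A| ≤ K³·|A| = (2.2500)³ · 4 ≈ 45.5625.
Step 4: Compute 3A = A + A + A directly by enumerating all triples (a,b,c) ∈ A³; |3A| = 14.
Step 5: Check 14 ≤ 45.5625? Yes ✓.

K = 9/4, Plünnecke-Ruzsa bound K³|A| ≈ 45.5625, |3A| = 14, inequality holds.


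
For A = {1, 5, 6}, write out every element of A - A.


A - A = {a - a' : a, a' ∈ A}.
Compute a - a' for each ordered pair (a, a'):
a = 1: 1-1=0, 1-5=-4, 1-6=-5
a = 5: 5-1=4, 5-5=0, 5-6=-1
a = 6: 6-1=5, 6-5=1, 6-6=0
Collecting distinct values (and noting 0 appears from a-a):
A - A = {-5, -4, -1, 0, 1, 4, 5}
|A - A| = 7

A - A = {-5, -4, -1, 0, 1, 4, 5}


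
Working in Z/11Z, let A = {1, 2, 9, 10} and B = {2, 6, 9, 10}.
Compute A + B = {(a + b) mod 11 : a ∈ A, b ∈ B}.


Work in Z/11Z: reduce every sum a + b modulo 11.
Enumerate all 16 pairs:
a = 1: 1+2=3, 1+6=7, 1+9=10, 1+10=0
a = 2: 2+2=4, 2+6=8, 2+9=0, 2+10=1
a = 9: 9+2=0, 9+6=4, 9+9=7, 9+10=8
a = 10: 10+2=1, 10+6=5, 10+9=8, 10+10=9
Distinct residues collected: {0, 1, 3, 4, 5, 7, 8, 9, 10}
|A + B| = 9 (out of 11 total residues).

A + B = {0, 1, 3, 4, 5, 7, 8, 9, 10}


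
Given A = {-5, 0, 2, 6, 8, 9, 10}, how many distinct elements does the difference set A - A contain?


A - A = {a - a' : a, a' ∈ A}; |A| = 7.
Bounds: 2|A|-1 ≤ |A - A| ≤ |A|² - |A| + 1, i.e. 13 ≤ |A - A| ≤ 43.
Note: 0 ∈ A - A always (from a - a). The set is symmetric: if d ∈ A - A then -d ∈ A - A.
Enumerate nonzero differences d = a - a' with a > a' (then include -d):
Positive differences: {1, 2, 3, 4, 5, 6, 7, 8, 9, 10, 11, 13, 14, 15}
Full difference set: {0} ∪ (positive diffs) ∪ (negative diffs).
|A - A| = 1 + 2·14 = 29 (matches direct enumeration: 29).

|A - A| = 29


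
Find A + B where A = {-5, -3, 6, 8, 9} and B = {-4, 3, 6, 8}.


A + B = {a + b : a ∈ A, b ∈ B}.
Enumerate all |A|·|B| = 5·4 = 20 pairs (a, b) and collect distinct sums.
a = -5: -5+-4=-9, -5+3=-2, -5+6=1, -5+8=3
a = -3: -3+-4=-7, -3+3=0, -3+6=3, -3+8=5
a = 6: 6+-4=2, 6+3=9, 6+6=12, 6+8=14
a = 8: 8+-4=4, 8+3=11, 8+6=14, 8+8=16
a = 9: 9+-4=5, 9+3=12, 9+6=15, 9+8=17
Collecting distinct sums: A + B = {-9, -7, -2, 0, 1, 2, 3, 4, 5, 9, 11, 12, 14, 15, 16, 17}
|A + B| = 16

A + B = {-9, -7, -2, 0, 1, 2, 3, 4, 5, 9, 11, 12, 14, 15, 16, 17}


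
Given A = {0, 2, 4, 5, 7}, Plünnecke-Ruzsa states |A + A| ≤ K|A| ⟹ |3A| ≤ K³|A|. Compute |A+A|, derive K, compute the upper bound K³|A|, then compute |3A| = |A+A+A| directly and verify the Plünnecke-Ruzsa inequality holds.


|A| = 5.
Step 1: Compute A + A by enumerating all 25 pairs.
A + A = {0, 2, 4, 5, 6, 7, 8, 9, 10, 11, 12, 14}, so |A + A| = 12.
Step 2: Doubling constant K = |A + A|/|A| = 12/5 = 12/5 ≈ 2.4000.
Step 3: Plünnecke-Ruzsa gives |3A| ≤ K³·|A| = (2.4000)³ · 5 ≈ 69.1200.
Step 4: Compute 3A = A + A + A directly by enumerating all triples (a,b,c) ∈ A³; |3A| = 19.
Step 5: Check 19 ≤ 69.1200? Yes ✓.

K = 12/5, Plünnecke-Ruzsa bound K³|A| ≈ 69.1200, |3A| = 19, inequality holds.


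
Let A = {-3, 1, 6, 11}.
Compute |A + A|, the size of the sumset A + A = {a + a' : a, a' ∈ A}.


A + A = {a + a' : a, a' ∈ A}; |A| = 4.
General bounds: 2|A| - 1 ≤ |A + A| ≤ |A|(|A|+1)/2, i.e. 7 ≤ |A + A| ≤ 10.
Lower bound 2|A|-1 is attained iff A is an arithmetic progression.
Enumerate sums a + a' for a ≤ a' (symmetric, so this suffices):
a = -3: -3+-3=-6, -3+1=-2, -3+6=3, -3+11=8
a = 1: 1+1=2, 1+6=7, 1+11=12
a = 6: 6+6=12, 6+11=17
a = 11: 11+11=22
Distinct sums: {-6, -2, 2, 3, 7, 8, 12, 17, 22}
|A + A| = 9

|A + A| = 9


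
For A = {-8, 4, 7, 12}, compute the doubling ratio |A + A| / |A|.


|A| = 4.
Compute A + A by enumerating all 16 pairs.
A + A = {-16, -4, -1, 4, 8, 11, 14, 16, 19, 24}, so |A + A| = 10.
K = |A + A| / |A| = 10/4 = 5/2 ≈ 2.5000.
Reference: AP of size 4 gives K = 7/4 ≈ 1.7500; a fully generic set of size 4 gives K ≈ 2.5000.

|A| = 4, |A + A| = 10, K = 10/4 = 5/2.


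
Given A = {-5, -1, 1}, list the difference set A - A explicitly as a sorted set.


A - A = {a - a' : a, a' ∈ A}.
Compute a - a' for each ordered pair (a, a'):
a = -5: -5--5=0, -5--1=-4, -5-1=-6
a = -1: -1--5=4, -1--1=0, -1-1=-2
a = 1: 1--5=6, 1--1=2, 1-1=0
Collecting distinct values (and noting 0 appears from a-a):
A - A = {-6, -4, -2, 0, 2, 4, 6}
|A - A| = 7

A - A = {-6, -4, -2, 0, 2, 4, 6}


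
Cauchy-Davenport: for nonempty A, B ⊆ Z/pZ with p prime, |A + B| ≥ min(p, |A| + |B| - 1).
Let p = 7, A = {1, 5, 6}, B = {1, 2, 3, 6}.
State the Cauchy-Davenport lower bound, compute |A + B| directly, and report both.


Cauchy-Davenport: |A + B| ≥ min(p, |A| + |B| - 1) for A, B nonempty in Z/pZ.
|A| = 3, |B| = 4, p = 7.
CD lower bound = min(7, 3 + 4 - 1) = min(7, 6) = 6.
Compute A + B mod 7 directly:
a = 1: 1+1=2, 1+2=3, 1+3=4, 1+6=0
a = 5: 5+1=6, 5+2=0, 5+3=1, 5+6=4
a = 6: 6+1=0, 6+2=1, 6+3=2, 6+6=5
A + B = {0, 1, 2, 3, 4, 5, 6}, so |A + B| = 7.
Verify: 7 ≥ 6? Yes ✓.

CD lower bound = 6, actual |A + B| = 7.


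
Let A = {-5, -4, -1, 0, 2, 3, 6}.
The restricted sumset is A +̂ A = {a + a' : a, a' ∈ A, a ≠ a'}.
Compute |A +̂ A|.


Restricted sumset: A +̂ A = {a + a' : a ∈ A, a' ∈ A, a ≠ a'}.
Equivalently, take A + A and drop any sum 2a that is achievable ONLY as a + a for a ∈ A (i.e. sums representable only with equal summands).
Enumerate pairs (a, a') with a < a' (symmetric, so each unordered pair gives one sum; this covers all a ≠ a'):
  -5 + -4 = -9
  -5 + -1 = -6
  -5 + 0 = -5
  -5 + 2 = -3
  -5 + 3 = -2
  -5 + 6 = 1
  -4 + -1 = -5
  -4 + 0 = -4
  -4 + 2 = -2
  -4 + 3 = -1
  -4 + 6 = 2
  -1 + 0 = -1
  -1 + 2 = 1
  -1 + 3 = 2
  -1 + 6 = 5
  0 + 2 = 2
  0 + 3 = 3
  0 + 6 = 6
  2 + 3 = 5
  2 + 6 = 8
  3 + 6 = 9
Collected distinct sums: {-9, -6, -5, -4, -3, -2, -1, 1, 2, 3, 5, 6, 8, 9}
|A +̂ A| = 14
(Reference bound: |A +̂ A| ≥ 2|A| - 3 for |A| ≥ 2, with |A| = 7 giving ≥ 11.)

|A +̂ A| = 14


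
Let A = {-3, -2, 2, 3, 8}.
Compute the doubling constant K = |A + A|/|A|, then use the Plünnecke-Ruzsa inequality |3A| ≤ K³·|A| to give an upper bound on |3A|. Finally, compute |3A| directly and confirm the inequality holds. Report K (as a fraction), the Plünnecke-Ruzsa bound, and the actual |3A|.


|A| = 5.
Step 1: Compute A + A by enumerating all 25 pairs.
A + A = {-6, -5, -4, -1, 0, 1, 4, 5, 6, 10, 11, 16}, so |A + A| = 12.
Step 2: Doubling constant K = |A + A|/|A| = 12/5 = 12/5 ≈ 2.4000.
Step 3: Plünnecke-Ruzsa gives |3A| ≤ K³·|A| = (2.4000)³ · 5 ≈ 69.1200.
Step 4: Compute 3A = A + A + A directly by enumerating all triples (a,b,c) ∈ A³; |3A| = 22.
Step 5: Check 22 ≤ 69.1200? Yes ✓.

K = 12/5, Plünnecke-Ruzsa bound K³|A| ≈ 69.1200, |3A| = 22, inequality holds.


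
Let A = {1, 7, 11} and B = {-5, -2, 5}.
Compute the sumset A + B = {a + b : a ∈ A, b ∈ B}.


A + B = {a + b : a ∈ A, b ∈ B}.
Enumerate all |A|·|B| = 3·3 = 9 pairs (a, b) and collect distinct sums.
a = 1: 1+-5=-4, 1+-2=-1, 1+5=6
a = 7: 7+-5=2, 7+-2=5, 7+5=12
a = 11: 11+-5=6, 11+-2=9, 11+5=16
Collecting distinct sums: A + B = {-4, -1, 2, 5, 6, 9, 12, 16}
|A + B| = 8

A + B = {-4, -1, 2, 5, 6, 9, 12, 16}


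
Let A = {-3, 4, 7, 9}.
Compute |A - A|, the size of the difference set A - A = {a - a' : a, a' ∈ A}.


A - A = {a - a' : a, a' ∈ A}; |A| = 4.
Bounds: 2|A|-1 ≤ |A - A| ≤ |A|² - |A| + 1, i.e. 7 ≤ |A - A| ≤ 13.
Note: 0 ∈ A - A always (from a - a). The set is symmetric: if d ∈ A - A then -d ∈ A - A.
Enumerate nonzero differences d = a - a' with a > a' (then include -d):
Positive differences: {2, 3, 5, 7, 10, 12}
Full difference set: {0} ∪ (positive diffs) ∪ (negative diffs).
|A - A| = 1 + 2·6 = 13 (matches direct enumeration: 13).

|A - A| = 13


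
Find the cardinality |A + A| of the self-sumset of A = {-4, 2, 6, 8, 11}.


A + A = {a + a' : a, a' ∈ A}; |A| = 5.
General bounds: 2|A| - 1 ≤ |A + A| ≤ |A|(|A|+1)/2, i.e. 9 ≤ |A + A| ≤ 15.
Lower bound 2|A|-1 is attained iff A is an arithmetic progression.
Enumerate sums a + a' for a ≤ a' (symmetric, so this suffices):
a = -4: -4+-4=-8, -4+2=-2, -4+6=2, -4+8=4, -4+11=7
a = 2: 2+2=4, 2+6=8, 2+8=10, 2+11=13
a = 6: 6+6=12, 6+8=14, 6+11=17
a = 8: 8+8=16, 8+11=19
a = 11: 11+11=22
Distinct sums: {-8, -2, 2, 4, 7, 8, 10, 12, 13, 14, 16, 17, 19, 22}
|A + A| = 14

|A + A| = 14


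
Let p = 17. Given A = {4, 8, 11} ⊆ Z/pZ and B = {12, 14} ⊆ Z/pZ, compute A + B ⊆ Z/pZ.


Work in Z/17Z: reduce every sum a + b modulo 17.
Enumerate all 6 pairs:
a = 4: 4+12=16, 4+14=1
a = 8: 8+12=3, 8+14=5
a = 11: 11+12=6, 11+14=8
Distinct residues collected: {1, 3, 5, 6, 8, 16}
|A + B| = 6 (out of 17 total residues).

A + B = {1, 3, 5, 6, 8, 16}


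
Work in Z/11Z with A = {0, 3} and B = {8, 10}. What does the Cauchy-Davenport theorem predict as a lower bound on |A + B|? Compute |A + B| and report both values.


Cauchy-Davenport: |A + B| ≥ min(p, |A| + |B| - 1) for A, B nonempty in Z/pZ.
|A| = 2, |B| = 2, p = 11.
CD lower bound = min(11, 2 + 2 - 1) = min(11, 3) = 3.
Compute A + B mod 11 directly:
a = 0: 0+8=8, 0+10=10
a = 3: 3+8=0, 3+10=2
A + B = {0, 2, 8, 10}, so |A + B| = 4.
Verify: 4 ≥ 3? Yes ✓.

CD lower bound = 3, actual |A + B| = 4.


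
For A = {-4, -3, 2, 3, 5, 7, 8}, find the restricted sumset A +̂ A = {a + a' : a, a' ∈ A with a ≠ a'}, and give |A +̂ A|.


Restricted sumset: A +̂ A = {a + a' : a ∈ A, a' ∈ A, a ≠ a'}.
Equivalently, take A + A and drop any sum 2a that is achievable ONLY as a + a for a ∈ A (i.e. sums representable only with equal summands).
Enumerate pairs (a, a') with a < a' (symmetric, so each unordered pair gives one sum; this covers all a ≠ a'):
  -4 + -3 = -7
  -4 + 2 = -2
  -4 + 3 = -1
  -4 + 5 = 1
  -4 + 7 = 3
  -4 + 8 = 4
  -3 + 2 = -1
  -3 + 3 = 0
  -3 + 5 = 2
  -3 + 7 = 4
  -3 + 8 = 5
  2 + 3 = 5
  2 + 5 = 7
  2 + 7 = 9
  2 + 8 = 10
  3 + 5 = 8
  3 + 7 = 10
  3 + 8 = 11
  5 + 7 = 12
  5 + 8 = 13
  7 + 8 = 15
Collected distinct sums: {-7, -2, -1, 0, 1, 2, 3, 4, 5, 7, 8, 9, 10, 11, 12, 13, 15}
|A +̂ A| = 17
(Reference bound: |A +̂ A| ≥ 2|A| - 3 for |A| ≥ 2, with |A| = 7 giving ≥ 11.)

|A +̂ A| = 17


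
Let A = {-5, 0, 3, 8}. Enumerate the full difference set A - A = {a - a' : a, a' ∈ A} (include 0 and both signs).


A - A = {a - a' : a, a' ∈ A}.
Compute a - a' for each ordered pair (a, a'):
a = -5: -5--5=0, -5-0=-5, -5-3=-8, -5-8=-13
a = 0: 0--5=5, 0-0=0, 0-3=-3, 0-8=-8
a = 3: 3--5=8, 3-0=3, 3-3=0, 3-8=-5
a = 8: 8--5=13, 8-0=8, 8-3=5, 8-8=0
Collecting distinct values (and noting 0 appears from a-a):
A - A = {-13, -8, -5, -3, 0, 3, 5, 8, 13}
|A - A| = 9

A - A = {-13, -8, -5, -3, 0, 3, 5, 8, 13}


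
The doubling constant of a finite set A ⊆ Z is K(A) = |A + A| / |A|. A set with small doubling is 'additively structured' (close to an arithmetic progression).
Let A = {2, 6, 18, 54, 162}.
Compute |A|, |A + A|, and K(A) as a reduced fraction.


|A| = 5.
Compute A + A by enumerating all 25 pairs.
A + A = {4, 8, 12, 20, 24, 36, 56, 60, 72, 108, 164, 168, 180, 216, 324}, so |A + A| = 15.
K = |A + A| / |A| = 15/5 = 3/1 ≈ 3.0000.
Reference: AP of size 5 gives K = 9/5 ≈ 1.8000; a fully generic set of size 5 gives K ≈ 3.0000.

|A| = 5, |A + A| = 15, K = 15/5 = 3/1.


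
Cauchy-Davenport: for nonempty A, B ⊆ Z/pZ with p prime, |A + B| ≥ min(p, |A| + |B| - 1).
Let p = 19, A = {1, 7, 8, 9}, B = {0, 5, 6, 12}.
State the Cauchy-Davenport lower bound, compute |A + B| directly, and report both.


Cauchy-Davenport: |A + B| ≥ min(p, |A| + |B| - 1) for A, B nonempty in Z/pZ.
|A| = 4, |B| = 4, p = 19.
CD lower bound = min(19, 4 + 4 - 1) = min(19, 7) = 7.
Compute A + B mod 19 directly:
a = 1: 1+0=1, 1+5=6, 1+6=7, 1+12=13
a = 7: 7+0=7, 7+5=12, 7+6=13, 7+12=0
a = 8: 8+0=8, 8+5=13, 8+6=14, 8+12=1
a = 9: 9+0=9, 9+5=14, 9+6=15, 9+12=2
A + B = {0, 1, 2, 6, 7, 8, 9, 12, 13, 14, 15}, so |A + B| = 11.
Verify: 11 ≥ 7? Yes ✓.

CD lower bound = 7, actual |A + B| = 11.


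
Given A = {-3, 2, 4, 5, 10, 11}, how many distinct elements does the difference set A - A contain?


A - A = {a - a' : a, a' ∈ A}; |A| = 6.
Bounds: 2|A|-1 ≤ |A - A| ≤ |A|² - |A| + 1, i.e. 11 ≤ |A - A| ≤ 31.
Note: 0 ∈ A - A always (from a - a). The set is symmetric: if d ∈ A - A then -d ∈ A - A.
Enumerate nonzero differences d = a - a' with a > a' (then include -d):
Positive differences: {1, 2, 3, 5, 6, 7, 8, 9, 13, 14}
Full difference set: {0} ∪ (positive diffs) ∪ (negative diffs).
|A - A| = 1 + 2·10 = 21 (matches direct enumeration: 21).

|A - A| = 21


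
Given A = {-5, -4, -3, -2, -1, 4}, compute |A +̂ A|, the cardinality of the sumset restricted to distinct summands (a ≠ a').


Restricted sumset: A +̂ A = {a + a' : a ∈ A, a' ∈ A, a ≠ a'}.
Equivalently, take A + A and drop any sum 2a that is achievable ONLY as a + a for a ∈ A (i.e. sums representable only with equal summands).
Enumerate pairs (a, a') with a < a' (symmetric, so each unordered pair gives one sum; this covers all a ≠ a'):
  -5 + -4 = -9
  -5 + -3 = -8
  -5 + -2 = -7
  -5 + -1 = -6
  -5 + 4 = -1
  -4 + -3 = -7
  -4 + -2 = -6
  -4 + -1 = -5
  -4 + 4 = 0
  -3 + -2 = -5
  -3 + -1 = -4
  -3 + 4 = 1
  -2 + -1 = -3
  -2 + 4 = 2
  -1 + 4 = 3
Collected distinct sums: {-9, -8, -7, -6, -5, -4, -3, -1, 0, 1, 2, 3}
|A +̂ A| = 12
(Reference bound: |A +̂ A| ≥ 2|A| - 3 for |A| ≥ 2, with |A| = 6 giving ≥ 9.)

|A +̂ A| = 12


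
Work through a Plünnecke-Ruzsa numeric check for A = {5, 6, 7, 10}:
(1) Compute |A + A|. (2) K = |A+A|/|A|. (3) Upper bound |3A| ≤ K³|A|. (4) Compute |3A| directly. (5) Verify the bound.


|A| = 4.
Step 1: Compute A + A by enumerating all 16 pairs.
A + A = {10, 11, 12, 13, 14, 15, 16, 17, 20}, so |A + A| = 9.
Step 2: Doubling constant K = |A + A|/|A| = 9/4 = 9/4 ≈ 2.2500.
Step 3: Plünnecke-Ruzsa gives |3A| ≤ K³·|A| = (2.2500)³ · 4 ≈ 45.5625.
Step 4: Compute 3A = A + A + A directly by enumerating all triples (a,b,c) ∈ A³; |3A| = 14.
Step 5: Check 14 ≤ 45.5625? Yes ✓.

K = 9/4, Plünnecke-Ruzsa bound K³|A| ≈ 45.5625, |3A| = 14, inequality holds.


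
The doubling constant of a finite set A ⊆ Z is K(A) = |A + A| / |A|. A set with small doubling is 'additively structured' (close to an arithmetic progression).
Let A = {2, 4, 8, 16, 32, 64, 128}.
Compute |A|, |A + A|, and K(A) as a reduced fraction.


|A| = 7.
Compute A + A by enumerating all 49 pairs.
A + A = {4, 6, 8, 10, 12, 16, 18, 20, 24, 32, 34, 36, 40, 48, 64, 66, 68, 72, 80, 96, 128, 130, 132, 136, 144, 160, 192, 256}, so |A + A| = 28.
K = |A + A| / |A| = 28/7 = 4/1 ≈ 4.0000.
Reference: AP of size 7 gives K = 13/7 ≈ 1.8571; a fully generic set of size 7 gives K ≈ 4.0000.

|A| = 7, |A + A| = 28, K = 28/7 = 4/1.


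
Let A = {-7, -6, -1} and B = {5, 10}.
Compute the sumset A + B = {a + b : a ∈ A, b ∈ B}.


A + B = {a + b : a ∈ A, b ∈ B}.
Enumerate all |A|·|B| = 3·2 = 6 pairs (a, b) and collect distinct sums.
a = -7: -7+5=-2, -7+10=3
a = -6: -6+5=-1, -6+10=4
a = -1: -1+5=4, -1+10=9
Collecting distinct sums: A + B = {-2, -1, 3, 4, 9}
|A + B| = 5

A + B = {-2, -1, 3, 4, 9}


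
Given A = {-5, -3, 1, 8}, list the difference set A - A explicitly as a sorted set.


A - A = {a - a' : a, a' ∈ A}.
Compute a - a' for each ordered pair (a, a'):
a = -5: -5--5=0, -5--3=-2, -5-1=-6, -5-8=-13
a = -3: -3--5=2, -3--3=0, -3-1=-4, -3-8=-11
a = 1: 1--5=6, 1--3=4, 1-1=0, 1-8=-7
a = 8: 8--5=13, 8--3=11, 8-1=7, 8-8=0
Collecting distinct values (and noting 0 appears from a-a):
A - A = {-13, -11, -7, -6, -4, -2, 0, 2, 4, 6, 7, 11, 13}
|A - A| = 13

A - A = {-13, -11, -7, -6, -4, -2, 0, 2, 4, 6, 7, 11, 13}


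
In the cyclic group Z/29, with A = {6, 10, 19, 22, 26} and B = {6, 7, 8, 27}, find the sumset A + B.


Work in Z/29Z: reduce every sum a + b modulo 29.
Enumerate all 20 pairs:
a = 6: 6+6=12, 6+7=13, 6+8=14, 6+27=4
a = 10: 10+6=16, 10+7=17, 10+8=18, 10+27=8
a = 19: 19+6=25, 19+7=26, 19+8=27, 19+27=17
a = 22: 22+6=28, 22+7=0, 22+8=1, 22+27=20
a = 26: 26+6=3, 26+7=4, 26+8=5, 26+27=24
Distinct residues collected: {0, 1, 3, 4, 5, 8, 12, 13, 14, 16, 17, 18, 20, 24, 25, 26, 27, 28}
|A + B| = 18 (out of 29 total residues).

A + B = {0, 1, 3, 4, 5, 8, 12, 13, 14, 16, 17, 18, 20, 24, 25, 26, 27, 28}


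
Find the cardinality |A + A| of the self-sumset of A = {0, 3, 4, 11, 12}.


A + A = {a + a' : a, a' ∈ A}; |A| = 5.
General bounds: 2|A| - 1 ≤ |A + A| ≤ |A|(|A|+1)/2, i.e. 9 ≤ |A + A| ≤ 15.
Lower bound 2|A|-1 is attained iff A is an arithmetic progression.
Enumerate sums a + a' for a ≤ a' (symmetric, so this suffices):
a = 0: 0+0=0, 0+3=3, 0+4=4, 0+11=11, 0+12=12
a = 3: 3+3=6, 3+4=7, 3+11=14, 3+12=15
a = 4: 4+4=8, 4+11=15, 4+12=16
a = 11: 11+11=22, 11+12=23
a = 12: 12+12=24
Distinct sums: {0, 3, 4, 6, 7, 8, 11, 12, 14, 15, 16, 22, 23, 24}
|A + A| = 14

|A + A| = 14


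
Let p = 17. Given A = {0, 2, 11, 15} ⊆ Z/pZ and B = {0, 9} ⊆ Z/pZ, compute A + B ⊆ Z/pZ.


Work in Z/17Z: reduce every sum a + b modulo 17.
Enumerate all 8 pairs:
a = 0: 0+0=0, 0+9=9
a = 2: 2+0=2, 2+9=11
a = 11: 11+0=11, 11+9=3
a = 15: 15+0=15, 15+9=7
Distinct residues collected: {0, 2, 3, 7, 9, 11, 15}
|A + B| = 7 (out of 17 total residues).

A + B = {0, 2, 3, 7, 9, 11, 15}


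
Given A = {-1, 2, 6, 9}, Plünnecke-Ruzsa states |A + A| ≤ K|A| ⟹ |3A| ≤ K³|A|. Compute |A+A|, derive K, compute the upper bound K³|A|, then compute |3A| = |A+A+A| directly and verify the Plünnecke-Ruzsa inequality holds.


|A| = 4.
Step 1: Compute A + A by enumerating all 16 pairs.
A + A = {-2, 1, 4, 5, 8, 11, 12, 15, 18}, so |A + A| = 9.
Step 2: Doubling constant K = |A + A|/|A| = 9/4 = 9/4 ≈ 2.2500.
Step 3: Plünnecke-Ruzsa gives |3A| ≤ K³·|A| = (2.2500)³ · 4 ≈ 45.5625.
Step 4: Compute 3A = A + A + A directly by enumerating all triples (a,b,c) ∈ A³; |3A| = 16.
Step 5: Check 16 ≤ 45.5625? Yes ✓.

K = 9/4, Plünnecke-Ruzsa bound K³|A| ≈ 45.5625, |3A| = 16, inequality holds.


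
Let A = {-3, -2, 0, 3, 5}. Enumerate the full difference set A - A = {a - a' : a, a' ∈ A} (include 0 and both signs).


A - A = {a - a' : a, a' ∈ A}.
Compute a - a' for each ordered pair (a, a'):
a = -3: -3--3=0, -3--2=-1, -3-0=-3, -3-3=-6, -3-5=-8
a = -2: -2--3=1, -2--2=0, -2-0=-2, -2-3=-5, -2-5=-7
a = 0: 0--3=3, 0--2=2, 0-0=0, 0-3=-3, 0-5=-5
a = 3: 3--3=6, 3--2=5, 3-0=3, 3-3=0, 3-5=-2
a = 5: 5--3=8, 5--2=7, 5-0=5, 5-3=2, 5-5=0
Collecting distinct values (and noting 0 appears from a-a):
A - A = {-8, -7, -6, -5, -3, -2, -1, 0, 1, 2, 3, 5, 6, 7, 8}
|A - A| = 15

A - A = {-8, -7, -6, -5, -3, -2, -1, 0, 1, 2, 3, 5, 6, 7, 8}


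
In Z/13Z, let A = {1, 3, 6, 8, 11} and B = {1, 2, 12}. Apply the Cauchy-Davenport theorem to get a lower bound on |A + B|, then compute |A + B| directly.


Cauchy-Davenport: |A + B| ≥ min(p, |A| + |B| - 1) for A, B nonempty in Z/pZ.
|A| = 5, |B| = 3, p = 13.
CD lower bound = min(13, 5 + 3 - 1) = min(13, 7) = 7.
Compute A + B mod 13 directly:
a = 1: 1+1=2, 1+2=3, 1+12=0
a = 3: 3+1=4, 3+2=5, 3+12=2
a = 6: 6+1=7, 6+2=8, 6+12=5
a = 8: 8+1=9, 8+2=10, 8+12=7
a = 11: 11+1=12, 11+2=0, 11+12=10
A + B = {0, 2, 3, 4, 5, 7, 8, 9, 10, 12}, so |A + B| = 10.
Verify: 10 ≥ 7? Yes ✓.

CD lower bound = 7, actual |A + B| = 10.


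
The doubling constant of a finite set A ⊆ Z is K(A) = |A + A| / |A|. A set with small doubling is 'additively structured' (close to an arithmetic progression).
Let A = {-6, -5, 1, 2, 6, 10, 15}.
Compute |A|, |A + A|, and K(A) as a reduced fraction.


|A| = 7.
Compute A + A by enumerating all 49 pairs.
A + A = {-12, -11, -10, -5, -4, -3, 0, 1, 2, 3, 4, 5, 7, 8, 9, 10, 11, 12, 16, 17, 20, 21, 25, 30}, so |A + A| = 24.
K = |A + A| / |A| = 24/7 (already in lowest terms) ≈ 3.4286.
Reference: AP of size 7 gives K = 13/7 ≈ 1.8571; a fully generic set of size 7 gives K ≈ 4.0000.

|A| = 7, |A + A| = 24, K = 24/7.


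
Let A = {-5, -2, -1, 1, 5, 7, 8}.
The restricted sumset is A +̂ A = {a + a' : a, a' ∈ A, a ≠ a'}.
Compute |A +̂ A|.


Restricted sumset: A +̂ A = {a + a' : a ∈ A, a' ∈ A, a ≠ a'}.
Equivalently, take A + A and drop any sum 2a that is achievable ONLY as a + a for a ∈ A (i.e. sums representable only with equal summands).
Enumerate pairs (a, a') with a < a' (symmetric, so each unordered pair gives one sum; this covers all a ≠ a'):
  -5 + -2 = -7
  -5 + -1 = -6
  -5 + 1 = -4
  -5 + 5 = 0
  -5 + 7 = 2
  -5 + 8 = 3
  -2 + -1 = -3
  -2 + 1 = -1
  -2 + 5 = 3
  -2 + 7 = 5
  -2 + 8 = 6
  -1 + 1 = 0
  -1 + 5 = 4
  -1 + 7 = 6
  -1 + 8 = 7
  1 + 5 = 6
  1 + 7 = 8
  1 + 8 = 9
  5 + 7 = 12
  5 + 8 = 13
  7 + 8 = 15
Collected distinct sums: {-7, -6, -4, -3, -1, 0, 2, 3, 4, 5, 6, 7, 8, 9, 12, 13, 15}
|A +̂ A| = 17
(Reference bound: |A +̂ A| ≥ 2|A| - 3 for |A| ≥ 2, with |A| = 7 giving ≥ 11.)

|A +̂ A| = 17


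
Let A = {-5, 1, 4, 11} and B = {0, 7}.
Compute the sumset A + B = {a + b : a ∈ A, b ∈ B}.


A + B = {a + b : a ∈ A, b ∈ B}.
Enumerate all |A|·|B| = 4·2 = 8 pairs (a, b) and collect distinct sums.
a = -5: -5+0=-5, -5+7=2
a = 1: 1+0=1, 1+7=8
a = 4: 4+0=4, 4+7=11
a = 11: 11+0=11, 11+7=18
Collecting distinct sums: A + B = {-5, 1, 2, 4, 8, 11, 18}
|A + B| = 7

A + B = {-5, 1, 2, 4, 8, 11, 18}


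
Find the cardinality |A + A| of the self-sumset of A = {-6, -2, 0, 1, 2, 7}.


A + A = {a + a' : a, a' ∈ A}; |A| = 6.
General bounds: 2|A| - 1 ≤ |A + A| ≤ |A|(|A|+1)/2, i.e. 11 ≤ |A + A| ≤ 21.
Lower bound 2|A|-1 is attained iff A is an arithmetic progression.
Enumerate sums a + a' for a ≤ a' (symmetric, so this suffices):
a = -6: -6+-6=-12, -6+-2=-8, -6+0=-6, -6+1=-5, -6+2=-4, -6+7=1
a = -2: -2+-2=-4, -2+0=-2, -2+1=-1, -2+2=0, -2+7=5
a = 0: 0+0=0, 0+1=1, 0+2=2, 0+7=7
a = 1: 1+1=2, 1+2=3, 1+7=8
a = 2: 2+2=4, 2+7=9
a = 7: 7+7=14
Distinct sums: {-12, -8, -6, -5, -4, -2, -1, 0, 1, 2, 3, 4, 5, 7, 8, 9, 14}
|A + A| = 17

|A + A| = 17


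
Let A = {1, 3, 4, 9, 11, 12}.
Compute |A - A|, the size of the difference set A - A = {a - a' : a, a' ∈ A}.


A - A = {a - a' : a, a' ∈ A}; |A| = 6.
Bounds: 2|A|-1 ≤ |A - A| ≤ |A|² - |A| + 1, i.e. 11 ≤ |A - A| ≤ 31.
Note: 0 ∈ A - A always (from a - a). The set is symmetric: if d ∈ A - A then -d ∈ A - A.
Enumerate nonzero differences d = a - a' with a > a' (then include -d):
Positive differences: {1, 2, 3, 5, 6, 7, 8, 9, 10, 11}
Full difference set: {0} ∪ (positive diffs) ∪ (negative diffs).
|A - A| = 1 + 2·10 = 21 (matches direct enumeration: 21).

|A - A| = 21


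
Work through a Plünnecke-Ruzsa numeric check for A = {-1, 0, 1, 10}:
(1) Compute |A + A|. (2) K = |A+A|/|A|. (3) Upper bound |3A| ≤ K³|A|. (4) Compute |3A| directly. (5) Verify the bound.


|A| = 4.
Step 1: Compute A + A by enumerating all 16 pairs.
A + A = {-2, -1, 0, 1, 2, 9, 10, 11, 20}, so |A + A| = 9.
Step 2: Doubling constant K = |A + A|/|A| = 9/4 = 9/4 ≈ 2.2500.
Step 3: Plünnecke-Ruzsa gives |3A| ≤ K³·|A| = (2.2500)³ · 4 ≈ 45.5625.
Step 4: Compute 3A = A + A + A directly by enumerating all triples (a,b,c) ∈ A³; |3A| = 16.
Step 5: Check 16 ≤ 45.5625? Yes ✓.

K = 9/4, Plünnecke-Ruzsa bound K³|A| ≈ 45.5625, |3A| = 16, inequality holds.


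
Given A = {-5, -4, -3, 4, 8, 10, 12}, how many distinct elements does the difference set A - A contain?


A - A = {a - a' : a, a' ∈ A}; |A| = 7.
Bounds: 2|A|-1 ≤ |A - A| ≤ |A|² - |A| + 1, i.e. 13 ≤ |A - A| ≤ 43.
Note: 0 ∈ A - A always (from a - a). The set is symmetric: if d ∈ A - A then -d ∈ A - A.
Enumerate nonzero differences d = a - a' with a > a' (then include -d):
Positive differences: {1, 2, 4, 6, 7, 8, 9, 11, 12, 13, 14, 15, 16, 17}
Full difference set: {0} ∪ (positive diffs) ∪ (negative diffs).
|A - A| = 1 + 2·14 = 29 (matches direct enumeration: 29).

|A - A| = 29


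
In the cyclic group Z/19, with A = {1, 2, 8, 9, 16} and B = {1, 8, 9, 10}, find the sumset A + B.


Work in Z/19Z: reduce every sum a + b modulo 19.
Enumerate all 20 pairs:
a = 1: 1+1=2, 1+8=9, 1+9=10, 1+10=11
a = 2: 2+1=3, 2+8=10, 2+9=11, 2+10=12
a = 8: 8+1=9, 8+8=16, 8+9=17, 8+10=18
a = 9: 9+1=10, 9+8=17, 9+9=18, 9+10=0
a = 16: 16+1=17, 16+8=5, 16+9=6, 16+10=7
Distinct residues collected: {0, 2, 3, 5, 6, 7, 9, 10, 11, 12, 16, 17, 18}
|A + B| = 13 (out of 19 total residues).

A + B = {0, 2, 3, 5, 6, 7, 9, 10, 11, 12, 16, 17, 18}


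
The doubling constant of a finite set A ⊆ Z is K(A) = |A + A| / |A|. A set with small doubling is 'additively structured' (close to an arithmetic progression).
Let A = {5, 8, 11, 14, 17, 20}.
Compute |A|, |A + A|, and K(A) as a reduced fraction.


|A| = 6.
Compute A + A by enumerating all 36 pairs.
A + A = {10, 13, 16, 19, 22, 25, 28, 31, 34, 37, 40}, so |A + A| = 11.
K = |A + A| / |A| = 11/6 (already in lowest terms) ≈ 1.8333.
Reference: AP of size 6 gives K = 11/6 ≈ 1.8333; a fully generic set of size 6 gives K ≈ 3.5000.

|A| = 6, |A + A| = 11, K = 11/6.


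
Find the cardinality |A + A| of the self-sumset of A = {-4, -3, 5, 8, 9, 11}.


A + A = {a + a' : a, a' ∈ A}; |A| = 6.
General bounds: 2|A| - 1 ≤ |A + A| ≤ |A|(|A|+1)/2, i.e. 11 ≤ |A + A| ≤ 21.
Lower bound 2|A|-1 is attained iff A is an arithmetic progression.
Enumerate sums a + a' for a ≤ a' (symmetric, so this suffices):
a = -4: -4+-4=-8, -4+-3=-7, -4+5=1, -4+8=4, -4+9=5, -4+11=7
a = -3: -3+-3=-6, -3+5=2, -3+8=5, -3+9=6, -3+11=8
a = 5: 5+5=10, 5+8=13, 5+9=14, 5+11=16
a = 8: 8+8=16, 8+9=17, 8+11=19
a = 9: 9+9=18, 9+11=20
a = 11: 11+11=22
Distinct sums: {-8, -7, -6, 1, 2, 4, 5, 6, 7, 8, 10, 13, 14, 16, 17, 18, 19, 20, 22}
|A + A| = 19

|A + A| = 19


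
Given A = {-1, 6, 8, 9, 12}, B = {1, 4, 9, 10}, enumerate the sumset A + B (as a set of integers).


A + B = {a + b : a ∈ A, b ∈ B}.
Enumerate all |A|·|B| = 5·4 = 20 pairs (a, b) and collect distinct sums.
a = -1: -1+1=0, -1+4=3, -1+9=8, -1+10=9
a = 6: 6+1=7, 6+4=10, 6+9=15, 6+10=16
a = 8: 8+1=9, 8+4=12, 8+9=17, 8+10=18
a = 9: 9+1=10, 9+4=13, 9+9=18, 9+10=19
a = 12: 12+1=13, 12+4=16, 12+9=21, 12+10=22
Collecting distinct sums: A + B = {0, 3, 7, 8, 9, 10, 12, 13, 15, 16, 17, 18, 19, 21, 22}
|A + B| = 15

A + B = {0, 3, 7, 8, 9, 10, 12, 13, 15, 16, 17, 18, 19, 21, 22}


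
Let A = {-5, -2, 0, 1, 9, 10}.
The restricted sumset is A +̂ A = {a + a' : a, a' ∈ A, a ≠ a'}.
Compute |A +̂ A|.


Restricted sumset: A +̂ A = {a + a' : a ∈ A, a' ∈ A, a ≠ a'}.
Equivalently, take A + A and drop any sum 2a that is achievable ONLY as a + a for a ∈ A (i.e. sums representable only with equal summands).
Enumerate pairs (a, a') with a < a' (symmetric, so each unordered pair gives one sum; this covers all a ≠ a'):
  -5 + -2 = -7
  -5 + 0 = -5
  -5 + 1 = -4
  -5 + 9 = 4
  -5 + 10 = 5
  -2 + 0 = -2
  -2 + 1 = -1
  -2 + 9 = 7
  -2 + 10 = 8
  0 + 1 = 1
  0 + 9 = 9
  0 + 10 = 10
  1 + 9 = 10
  1 + 10 = 11
  9 + 10 = 19
Collected distinct sums: {-7, -5, -4, -2, -1, 1, 4, 5, 7, 8, 9, 10, 11, 19}
|A +̂ A| = 14
(Reference bound: |A +̂ A| ≥ 2|A| - 3 for |A| ≥ 2, with |A| = 6 giving ≥ 9.)

|A +̂ A| = 14


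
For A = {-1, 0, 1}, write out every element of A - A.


A - A = {a - a' : a, a' ∈ A}.
Compute a - a' for each ordered pair (a, a'):
a = -1: -1--1=0, -1-0=-1, -1-1=-2
a = 0: 0--1=1, 0-0=0, 0-1=-1
a = 1: 1--1=2, 1-0=1, 1-1=0
Collecting distinct values (and noting 0 appears from a-a):
A - A = {-2, -1, 0, 1, 2}
|A - A| = 5

A - A = {-2, -1, 0, 1, 2}


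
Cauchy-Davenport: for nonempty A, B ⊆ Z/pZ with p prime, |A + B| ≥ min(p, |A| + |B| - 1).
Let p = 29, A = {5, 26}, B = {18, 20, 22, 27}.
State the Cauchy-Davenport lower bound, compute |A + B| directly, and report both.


Cauchy-Davenport: |A + B| ≥ min(p, |A| + |B| - 1) for A, B nonempty in Z/pZ.
|A| = 2, |B| = 4, p = 29.
CD lower bound = min(29, 2 + 4 - 1) = min(29, 5) = 5.
Compute A + B mod 29 directly:
a = 5: 5+18=23, 5+20=25, 5+22=27, 5+27=3
a = 26: 26+18=15, 26+20=17, 26+22=19, 26+27=24
A + B = {3, 15, 17, 19, 23, 24, 25, 27}, so |A + B| = 8.
Verify: 8 ≥ 5? Yes ✓.

CD lower bound = 5, actual |A + B| = 8.


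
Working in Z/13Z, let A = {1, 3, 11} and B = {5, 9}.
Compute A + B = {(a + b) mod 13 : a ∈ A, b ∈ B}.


Work in Z/13Z: reduce every sum a + b modulo 13.
Enumerate all 6 pairs:
a = 1: 1+5=6, 1+9=10
a = 3: 3+5=8, 3+9=12
a = 11: 11+5=3, 11+9=7
Distinct residues collected: {3, 6, 7, 8, 10, 12}
|A + B| = 6 (out of 13 total residues).

A + B = {3, 6, 7, 8, 10, 12}


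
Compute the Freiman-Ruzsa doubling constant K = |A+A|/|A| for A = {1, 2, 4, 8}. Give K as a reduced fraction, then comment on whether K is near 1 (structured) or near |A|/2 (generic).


|A| = 4.
Compute A + A by enumerating all 16 pairs.
A + A = {2, 3, 4, 5, 6, 8, 9, 10, 12, 16}, so |A + A| = 10.
K = |A + A| / |A| = 10/4 = 5/2 ≈ 2.5000.
Reference: AP of size 4 gives K = 7/4 ≈ 1.7500; a fully generic set of size 4 gives K ≈ 2.5000.

|A| = 4, |A + A| = 10, K = 10/4 = 5/2.


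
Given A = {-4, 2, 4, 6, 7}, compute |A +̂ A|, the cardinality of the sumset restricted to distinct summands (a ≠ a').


Restricted sumset: A +̂ A = {a + a' : a ∈ A, a' ∈ A, a ≠ a'}.
Equivalently, take A + A and drop any sum 2a that is achievable ONLY as a + a for a ∈ A (i.e. sums representable only with equal summands).
Enumerate pairs (a, a') with a < a' (symmetric, so each unordered pair gives one sum; this covers all a ≠ a'):
  -4 + 2 = -2
  -4 + 4 = 0
  -4 + 6 = 2
  -4 + 7 = 3
  2 + 4 = 6
  2 + 6 = 8
  2 + 7 = 9
  4 + 6 = 10
  4 + 7 = 11
  6 + 7 = 13
Collected distinct sums: {-2, 0, 2, 3, 6, 8, 9, 10, 11, 13}
|A +̂ A| = 10
(Reference bound: |A +̂ A| ≥ 2|A| - 3 for |A| ≥ 2, with |A| = 5 giving ≥ 7.)

|A +̂ A| = 10


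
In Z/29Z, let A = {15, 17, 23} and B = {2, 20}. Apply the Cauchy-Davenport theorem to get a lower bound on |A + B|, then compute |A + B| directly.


Cauchy-Davenport: |A + B| ≥ min(p, |A| + |B| - 1) for A, B nonempty in Z/pZ.
|A| = 3, |B| = 2, p = 29.
CD lower bound = min(29, 3 + 2 - 1) = min(29, 4) = 4.
Compute A + B mod 29 directly:
a = 15: 15+2=17, 15+20=6
a = 17: 17+2=19, 17+20=8
a = 23: 23+2=25, 23+20=14
A + B = {6, 8, 14, 17, 19, 25}, so |A + B| = 6.
Verify: 6 ≥ 4? Yes ✓.

CD lower bound = 4, actual |A + B| = 6.


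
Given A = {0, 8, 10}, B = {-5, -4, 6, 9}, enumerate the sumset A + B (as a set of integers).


A + B = {a + b : a ∈ A, b ∈ B}.
Enumerate all |A|·|B| = 3·4 = 12 pairs (a, b) and collect distinct sums.
a = 0: 0+-5=-5, 0+-4=-4, 0+6=6, 0+9=9
a = 8: 8+-5=3, 8+-4=4, 8+6=14, 8+9=17
a = 10: 10+-5=5, 10+-4=6, 10+6=16, 10+9=19
Collecting distinct sums: A + B = {-5, -4, 3, 4, 5, 6, 9, 14, 16, 17, 19}
|A + B| = 11

A + B = {-5, -4, 3, 4, 5, 6, 9, 14, 16, 17, 19}


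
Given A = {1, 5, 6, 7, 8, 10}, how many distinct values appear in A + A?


A + A = {a + a' : a, a' ∈ A}; |A| = 6.
General bounds: 2|A| - 1 ≤ |A + A| ≤ |A|(|A|+1)/2, i.e. 11 ≤ |A + A| ≤ 21.
Lower bound 2|A|-1 is attained iff A is an arithmetic progression.
Enumerate sums a + a' for a ≤ a' (symmetric, so this suffices):
a = 1: 1+1=2, 1+5=6, 1+6=7, 1+7=8, 1+8=9, 1+10=11
a = 5: 5+5=10, 5+6=11, 5+7=12, 5+8=13, 5+10=15
a = 6: 6+6=12, 6+7=13, 6+8=14, 6+10=16
a = 7: 7+7=14, 7+8=15, 7+10=17
a = 8: 8+8=16, 8+10=18
a = 10: 10+10=20
Distinct sums: {2, 6, 7, 8, 9, 10, 11, 12, 13, 14, 15, 16, 17, 18, 20}
|A + A| = 15

|A + A| = 15


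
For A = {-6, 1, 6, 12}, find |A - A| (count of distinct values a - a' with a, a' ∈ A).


A - A = {a - a' : a, a' ∈ A}; |A| = 4.
Bounds: 2|A|-1 ≤ |A - A| ≤ |A|² - |A| + 1, i.e. 7 ≤ |A - A| ≤ 13.
Note: 0 ∈ A - A always (from a - a). The set is symmetric: if d ∈ A - A then -d ∈ A - A.
Enumerate nonzero differences d = a - a' with a > a' (then include -d):
Positive differences: {5, 6, 7, 11, 12, 18}
Full difference set: {0} ∪ (positive diffs) ∪ (negative diffs).
|A - A| = 1 + 2·6 = 13 (matches direct enumeration: 13).

|A - A| = 13


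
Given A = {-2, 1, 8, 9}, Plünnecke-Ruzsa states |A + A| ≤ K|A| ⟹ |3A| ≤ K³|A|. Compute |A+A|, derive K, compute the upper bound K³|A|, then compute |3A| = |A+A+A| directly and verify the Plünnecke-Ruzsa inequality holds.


|A| = 4.
Step 1: Compute A + A by enumerating all 16 pairs.
A + A = {-4, -1, 2, 6, 7, 9, 10, 16, 17, 18}, so |A + A| = 10.
Step 2: Doubling constant K = |A + A|/|A| = 10/4 = 10/4 ≈ 2.5000.
Step 3: Plünnecke-Ruzsa gives |3A| ≤ K³·|A| = (2.5000)³ · 4 ≈ 62.5000.
Step 4: Compute 3A = A + A + A directly by enumerating all triples (a,b,c) ∈ A³; |3A| = 20.
Step 5: Check 20 ≤ 62.5000? Yes ✓.

K = 10/4, Plünnecke-Ruzsa bound K³|A| ≈ 62.5000, |3A| = 20, inequality holds.


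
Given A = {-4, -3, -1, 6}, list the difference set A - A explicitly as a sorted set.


A - A = {a - a' : a, a' ∈ A}.
Compute a - a' for each ordered pair (a, a'):
a = -4: -4--4=0, -4--3=-1, -4--1=-3, -4-6=-10
a = -3: -3--4=1, -3--3=0, -3--1=-2, -3-6=-9
a = -1: -1--4=3, -1--3=2, -1--1=0, -1-6=-7
a = 6: 6--4=10, 6--3=9, 6--1=7, 6-6=0
Collecting distinct values (and noting 0 appears from a-a):
A - A = {-10, -9, -7, -3, -2, -1, 0, 1, 2, 3, 7, 9, 10}
|A - A| = 13

A - A = {-10, -9, -7, -3, -2, -1, 0, 1, 2, 3, 7, 9, 10}


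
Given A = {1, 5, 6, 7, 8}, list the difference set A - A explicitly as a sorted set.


A - A = {a - a' : a, a' ∈ A}.
Compute a - a' for each ordered pair (a, a'):
a = 1: 1-1=0, 1-5=-4, 1-6=-5, 1-7=-6, 1-8=-7
a = 5: 5-1=4, 5-5=0, 5-6=-1, 5-7=-2, 5-8=-3
a = 6: 6-1=5, 6-5=1, 6-6=0, 6-7=-1, 6-8=-2
a = 7: 7-1=6, 7-5=2, 7-6=1, 7-7=0, 7-8=-1
a = 8: 8-1=7, 8-5=3, 8-6=2, 8-7=1, 8-8=0
Collecting distinct values (and noting 0 appears from a-a):
A - A = {-7, -6, -5, -4, -3, -2, -1, 0, 1, 2, 3, 4, 5, 6, 7}
|A - A| = 15

A - A = {-7, -6, -5, -4, -3, -2, -1, 0, 1, 2, 3, 4, 5, 6, 7}


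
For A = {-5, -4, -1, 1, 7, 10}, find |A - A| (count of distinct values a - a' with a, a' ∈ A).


A - A = {a - a' : a, a' ∈ A}; |A| = 6.
Bounds: 2|A|-1 ≤ |A - A| ≤ |A|² - |A| + 1, i.e. 11 ≤ |A - A| ≤ 31.
Note: 0 ∈ A - A always (from a - a). The set is symmetric: if d ∈ A - A then -d ∈ A - A.
Enumerate nonzero differences d = a - a' with a > a' (then include -d):
Positive differences: {1, 2, 3, 4, 5, 6, 8, 9, 11, 12, 14, 15}
Full difference set: {0} ∪ (positive diffs) ∪ (negative diffs).
|A - A| = 1 + 2·12 = 25 (matches direct enumeration: 25).

|A - A| = 25


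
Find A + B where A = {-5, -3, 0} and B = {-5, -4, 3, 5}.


A + B = {a + b : a ∈ A, b ∈ B}.
Enumerate all |A|·|B| = 3·4 = 12 pairs (a, b) and collect distinct sums.
a = -5: -5+-5=-10, -5+-4=-9, -5+3=-2, -5+5=0
a = -3: -3+-5=-8, -3+-4=-7, -3+3=0, -3+5=2
a = 0: 0+-5=-5, 0+-4=-4, 0+3=3, 0+5=5
Collecting distinct sums: A + B = {-10, -9, -8, -7, -5, -4, -2, 0, 2, 3, 5}
|A + B| = 11

A + B = {-10, -9, -8, -7, -5, -4, -2, 0, 2, 3, 5}


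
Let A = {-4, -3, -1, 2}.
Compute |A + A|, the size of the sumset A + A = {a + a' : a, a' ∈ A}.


A + A = {a + a' : a, a' ∈ A}; |A| = 4.
General bounds: 2|A| - 1 ≤ |A + A| ≤ |A|(|A|+1)/2, i.e. 7 ≤ |A + A| ≤ 10.
Lower bound 2|A|-1 is attained iff A is an arithmetic progression.
Enumerate sums a + a' for a ≤ a' (symmetric, so this suffices):
a = -4: -4+-4=-8, -4+-3=-7, -4+-1=-5, -4+2=-2
a = -3: -3+-3=-6, -3+-1=-4, -3+2=-1
a = -1: -1+-1=-2, -1+2=1
a = 2: 2+2=4
Distinct sums: {-8, -7, -6, -5, -4, -2, -1, 1, 4}
|A + A| = 9

|A + A| = 9


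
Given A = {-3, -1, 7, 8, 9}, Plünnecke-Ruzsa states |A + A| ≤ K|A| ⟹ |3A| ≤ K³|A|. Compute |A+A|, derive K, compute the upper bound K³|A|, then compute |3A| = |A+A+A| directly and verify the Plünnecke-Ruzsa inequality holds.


|A| = 5.
Step 1: Compute A + A by enumerating all 25 pairs.
A + A = {-6, -4, -2, 4, 5, 6, 7, 8, 14, 15, 16, 17, 18}, so |A + A| = 13.
Step 2: Doubling constant K = |A + A|/|A| = 13/5 = 13/5 ≈ 2.6000.
Step 3: Plünnecke-Ruzsa gives |3A| ≤ K³·|A| = (2.6000)³ · 5 ≈ 87.8800.
Step 4: Compute 3A = A + A + A directly by enumerating all triples (a,b,c) ∈ A³; |3A| = 25.
Step 5: Check 25 ≤ 87.8800? Yes ✓.

K = 13/5, Plünnecke-Ruzsa bound K³|A| ≈ 87.8800, |3A| = 25, inequality holds.


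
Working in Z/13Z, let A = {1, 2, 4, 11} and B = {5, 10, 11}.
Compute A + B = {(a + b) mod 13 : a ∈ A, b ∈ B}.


Work in Z/13Z: reduce every sum a + b modulo 13.
Enumerate all 12 pairs:
a = 1: 1+5=6, 1+10=11, 1+11=12
a = 2: 2+5=7, 2+10=12, 2+11=0
a = 4: 4+5=9, 4+10=1, 4+11=2
a = 11: 11+5=3, 11+10=8, 11+11=9
Distinct residues collected: {0, 1, 2, 3, 6, 7, 8, 9, 11, 12}
|A + B| = 10 (out of 13 total residues).

A + B = {0, 1, 2, 3, 6, 7, 8, 9, 11, 12}


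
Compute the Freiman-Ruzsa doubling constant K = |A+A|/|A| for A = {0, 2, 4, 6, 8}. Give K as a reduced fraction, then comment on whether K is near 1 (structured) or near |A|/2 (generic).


|A| = 5.
Compute A + A by enumerating all 25 pairs.
A + A = {0, 2, 4, 6, 8, 10, 12, 14, 16}, so |A + A| = 9.
K = |A + A| / |A| = 9/5 (already in lowest terms) ≈ 1.8000.
Reference: AP of size 5 gives K = 9/5 ≈ 1.8000; a fully generic set of size 5 gives K ≈ 3.0000.

|A| = 5, |A + A| = 9, K = 9/5.
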